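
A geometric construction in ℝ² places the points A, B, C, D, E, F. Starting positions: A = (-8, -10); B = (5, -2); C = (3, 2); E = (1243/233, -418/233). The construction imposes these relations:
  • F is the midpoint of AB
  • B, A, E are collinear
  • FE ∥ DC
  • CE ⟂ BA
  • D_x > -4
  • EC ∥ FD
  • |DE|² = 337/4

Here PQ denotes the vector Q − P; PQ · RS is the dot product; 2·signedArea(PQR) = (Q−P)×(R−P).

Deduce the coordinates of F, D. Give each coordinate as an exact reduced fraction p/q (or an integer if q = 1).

D = (-1787/466, -514/233)
F = (-3/2, -6)

1. F_x = -3/2  [F is the midpoint of AB]
2. F_y = -6  [F is the midpoint of AB]
   → F = (-3/2, -6)
3. D_x = -1787/466  [FE ∥ DC ∩ EC ∥ FD]
4. D_y = -514/233  [FE ∥ DC ∩ EC ∥ FD]
   → D = (-1787/466, -514/233)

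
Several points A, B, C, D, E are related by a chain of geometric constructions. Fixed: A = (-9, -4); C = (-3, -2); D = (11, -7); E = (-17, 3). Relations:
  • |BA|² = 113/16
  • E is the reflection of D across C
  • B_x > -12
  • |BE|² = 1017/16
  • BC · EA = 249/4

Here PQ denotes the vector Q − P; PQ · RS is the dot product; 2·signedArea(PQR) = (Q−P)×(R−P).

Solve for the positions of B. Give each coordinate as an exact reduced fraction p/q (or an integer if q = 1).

1. B_x = -11  [line -8·x + 7·y + -289/4 = 0 ∩ |BE|² = 1017/16]
2. B_y = -9/4  [line -8·x + 7·y + -289/4 = 0 ∩ |BE|² = 1017/16]
   → B = (-11, -9/4)

B = (-11, -9/4)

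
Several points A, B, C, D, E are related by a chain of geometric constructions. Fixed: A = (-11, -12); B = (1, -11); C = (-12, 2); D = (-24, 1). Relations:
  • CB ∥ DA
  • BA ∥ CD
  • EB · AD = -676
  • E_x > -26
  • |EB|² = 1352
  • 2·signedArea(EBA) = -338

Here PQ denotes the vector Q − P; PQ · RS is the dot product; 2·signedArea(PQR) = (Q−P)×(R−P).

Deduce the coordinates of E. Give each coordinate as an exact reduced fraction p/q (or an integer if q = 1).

E = (-25, 15)

1. E_x = -25  [EB · AD = -676 ∩ 2·signedArea(EBA) = -338]
2. E_y = 15  [EB · AD = -676 ∩ 2·signedArea(EBA) = -338]
   → E = (-25, 15)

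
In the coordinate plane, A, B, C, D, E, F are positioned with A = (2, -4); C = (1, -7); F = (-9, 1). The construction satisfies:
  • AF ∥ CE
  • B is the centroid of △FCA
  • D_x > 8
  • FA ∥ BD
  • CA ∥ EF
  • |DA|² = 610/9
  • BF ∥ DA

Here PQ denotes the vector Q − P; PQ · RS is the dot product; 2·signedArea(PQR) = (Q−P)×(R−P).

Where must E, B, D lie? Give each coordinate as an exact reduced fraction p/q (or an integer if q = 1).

B = (-2, -10/3)
D = (9, -25/3)
E = (-10, -2)

1. E_x = -10  [CA ∥ EF ∩ AF ∥ CE]
2. E_y = -2  [CA ∥ EF ∩ AF ∥ CE]
   → E = (-10, -2)
3. B_x = -2  [B is the centroid of △FCA]
4. B_y = -10/3  [B is the centroid of △FCA]
   → B = (-2, -10/3)
5. D_x = 9  [BF ∥ DA ∩ FA ∥ BD]
6. D_y = -25/3  [BF ∥ DA ∩ FA ∥ BD]
   → D = (9, -25/3)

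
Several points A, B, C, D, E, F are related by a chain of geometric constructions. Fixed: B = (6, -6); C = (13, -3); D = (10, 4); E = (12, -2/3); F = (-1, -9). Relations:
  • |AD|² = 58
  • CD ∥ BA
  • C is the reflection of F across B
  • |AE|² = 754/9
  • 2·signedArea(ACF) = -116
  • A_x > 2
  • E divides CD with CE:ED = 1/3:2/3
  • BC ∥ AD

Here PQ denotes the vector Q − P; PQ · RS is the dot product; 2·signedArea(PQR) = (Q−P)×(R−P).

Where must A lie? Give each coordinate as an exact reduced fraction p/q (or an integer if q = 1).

A = (3, 1)

1. A_x = 3  [BC ∥ AD ∩ CD ∥ BA]
2. A_y = 1  [BC ∥ AD ∩ CD ∥ BA]
   → A = (3, 1)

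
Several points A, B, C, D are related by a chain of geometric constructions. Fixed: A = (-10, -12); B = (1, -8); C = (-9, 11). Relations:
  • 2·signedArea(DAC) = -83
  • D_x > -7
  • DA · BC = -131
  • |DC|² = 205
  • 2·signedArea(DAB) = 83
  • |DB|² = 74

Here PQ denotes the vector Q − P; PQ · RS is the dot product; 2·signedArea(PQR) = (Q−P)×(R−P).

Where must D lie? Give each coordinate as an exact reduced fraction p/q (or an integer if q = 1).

D = (-6, -3)

1. D_x = -6  [DA · BC = -131 ∩ 2·signedArea(DAB) = 83]
2. D_y = -3  [DA · BC = -131 ∩ 2·signedArea(DAB) = 83]
   → D = (-6, -3)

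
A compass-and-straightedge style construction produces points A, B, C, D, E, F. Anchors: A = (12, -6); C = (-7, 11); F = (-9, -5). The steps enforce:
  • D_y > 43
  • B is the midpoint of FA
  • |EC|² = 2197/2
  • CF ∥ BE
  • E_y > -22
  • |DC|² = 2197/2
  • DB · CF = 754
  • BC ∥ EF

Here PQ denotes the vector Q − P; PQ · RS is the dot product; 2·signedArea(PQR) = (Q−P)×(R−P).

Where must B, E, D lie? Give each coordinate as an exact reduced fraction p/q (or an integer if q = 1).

B = (3/2, -11/2)
D = (-27/2, 87/2)
E = (-1/2, -43/2)

1. B_x = 3/2  [B is the midpoint of FA]
2. B_y = -11/2  [B is the midpoint of FA]
   → B = (3/2, -11/2)
3. E_x = -1/2  [BC ∥ EF ∩ CF ∥ BE]
4. E_y = -43/2  [BC ∥ EF ∩ CF ∥ BE]
   → E = (-1/2, -43/2)
5. D_x = -27/2  [line 2·x + 16·y + -669 = 0 ∩ |DC|² = 2197/2]
6. D_y = 87/2  [line 2·x + 16·y + -669 = 0 ∩ |DC|² = 2197/2]
   → D = (-27/2, 87/2)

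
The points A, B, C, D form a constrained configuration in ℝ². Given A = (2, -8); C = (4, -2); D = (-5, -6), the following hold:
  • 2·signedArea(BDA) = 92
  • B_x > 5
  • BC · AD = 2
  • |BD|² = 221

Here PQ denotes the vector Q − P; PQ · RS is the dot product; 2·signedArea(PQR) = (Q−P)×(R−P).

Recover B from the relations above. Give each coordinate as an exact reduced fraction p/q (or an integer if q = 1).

1. B_x = 6  [2·signedArea(BDA) = 92 ∩ BC · AD = 2]
2. B_y = 4  [2·signedArea(BDA) = 92 ∩ BC · AD = 2]
   → B = (6, 4)

B = (6, 4)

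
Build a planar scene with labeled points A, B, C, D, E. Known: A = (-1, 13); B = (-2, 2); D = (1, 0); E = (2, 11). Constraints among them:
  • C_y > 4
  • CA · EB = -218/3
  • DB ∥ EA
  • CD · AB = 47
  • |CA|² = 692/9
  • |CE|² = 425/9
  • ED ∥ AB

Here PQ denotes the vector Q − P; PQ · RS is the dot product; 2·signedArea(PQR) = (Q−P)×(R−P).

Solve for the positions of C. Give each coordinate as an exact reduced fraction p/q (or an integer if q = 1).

C = (1/3, 13/3)

1. C_x = 1/3  [CA · EB = -218/3 ∩ CD · AB = 47]
2. C_y = 13/3  [CA · EB = -218/3 ∩ CD · AB = 47]
   → C = (1/3, 13/3)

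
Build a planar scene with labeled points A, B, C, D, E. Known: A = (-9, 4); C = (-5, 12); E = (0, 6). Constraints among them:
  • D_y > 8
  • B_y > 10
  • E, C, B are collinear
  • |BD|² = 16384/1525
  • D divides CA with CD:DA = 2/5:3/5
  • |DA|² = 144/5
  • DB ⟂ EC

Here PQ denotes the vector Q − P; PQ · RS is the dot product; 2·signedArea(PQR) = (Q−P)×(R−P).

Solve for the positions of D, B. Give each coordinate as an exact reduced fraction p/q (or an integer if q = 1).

B = (-249/61, 3324/305)
D = (-33/5, 44/5)

1. D_x = -33/5  [D divides CA with CD:DA = 2/5:3/5]
2. D_y = 44/5  [D divides CA with CD:DA = 2/5:3/5]
   → D = (-33/5, 44/5)
3. B_x = -249/61  [E, C, B are collinear ∩ DB ⟂ EC]
4. B_y = 3324/305  [E, C, B are collinear ∩ DB ⟂ EC]
   → B = (-249/61, 3324/305)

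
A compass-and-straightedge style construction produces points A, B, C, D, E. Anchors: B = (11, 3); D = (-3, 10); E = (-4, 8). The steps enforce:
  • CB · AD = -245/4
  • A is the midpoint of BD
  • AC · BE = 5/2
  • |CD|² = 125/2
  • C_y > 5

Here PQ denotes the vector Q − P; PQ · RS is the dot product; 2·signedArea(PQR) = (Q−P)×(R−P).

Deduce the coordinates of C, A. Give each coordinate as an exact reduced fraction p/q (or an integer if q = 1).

A = (4, 13/2)
C = (7/2, 11/2)

1. A_x = 4  [A is the midpoint of BD]
2. A_y = 13/2  [A is the midpoint of BD]
   → A = (4, 13/2)
3. C_x = 7/2  [CB · AD = -245/4 ∩ AC · BE = 5/2]
4. C_y = 11/2  [CB · AD = -245/4 ∩ AC · BE = 5/2]
   → C = (7/2, 11/2)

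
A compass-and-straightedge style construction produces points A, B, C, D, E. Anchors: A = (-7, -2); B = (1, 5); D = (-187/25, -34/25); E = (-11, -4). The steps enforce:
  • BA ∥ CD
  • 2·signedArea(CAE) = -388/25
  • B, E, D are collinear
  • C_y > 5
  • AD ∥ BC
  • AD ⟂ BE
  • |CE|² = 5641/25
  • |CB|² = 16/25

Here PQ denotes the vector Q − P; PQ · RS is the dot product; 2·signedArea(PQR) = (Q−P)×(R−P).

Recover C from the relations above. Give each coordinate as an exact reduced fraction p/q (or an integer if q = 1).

C = (13/25, 141/25)

1. C_x = 13/25  [BA ∥ CD ∩ AD ∥ BC]
2. C_y = 141/25  [BA ∥ CD ∩ AD ∥ BC]
   → C = (13/25, 141/25)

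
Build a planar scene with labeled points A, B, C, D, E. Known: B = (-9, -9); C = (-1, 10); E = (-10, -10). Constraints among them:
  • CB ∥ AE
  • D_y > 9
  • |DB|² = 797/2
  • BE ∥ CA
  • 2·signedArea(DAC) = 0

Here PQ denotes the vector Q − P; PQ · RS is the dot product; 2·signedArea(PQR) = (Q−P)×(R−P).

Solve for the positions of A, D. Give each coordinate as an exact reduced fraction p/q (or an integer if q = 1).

A = (-2, 9)
D = (-3/2, 19/2)

1. A_x = -2  [CB ∥ AE ∩ BE ∥ CA]
2. A_y = 9  [CB ∥ AE ∩ BE ∥ CA]
   → A = (-2, 9)
3. D_x = -3/2  [line -1·x + 1·y + -11 = 0 ∩ |DB|² = 797/2]
4. D_y = 19/2  [line -1·x + 1·y + -11 = 0 ∩ |DB|² = 797/2]
   → D = (-3/2, 19/2)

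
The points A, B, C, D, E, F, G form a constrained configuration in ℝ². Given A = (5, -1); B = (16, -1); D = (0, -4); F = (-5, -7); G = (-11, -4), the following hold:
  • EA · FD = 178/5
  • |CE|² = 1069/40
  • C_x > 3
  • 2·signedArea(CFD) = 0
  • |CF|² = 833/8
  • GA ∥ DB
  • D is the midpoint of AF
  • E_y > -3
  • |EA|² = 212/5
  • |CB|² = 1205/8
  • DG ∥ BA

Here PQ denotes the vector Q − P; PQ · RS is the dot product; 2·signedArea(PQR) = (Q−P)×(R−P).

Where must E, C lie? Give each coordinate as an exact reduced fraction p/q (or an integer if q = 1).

1. E_x = -7/5  [line -5·x + -3·y + -68/5 = 0 ∩ |EA|² = 212/5]
2. E_y = -11/5  [line -5·x + -3·y + -68/5 = 0 ∩ |EA|² = 212/5]
   → E = (-7/5, -11/5)
3. C_x = 15/4  [line -3·x + 5·y + 20 = 0 ∩ |CE|² = 1069/40]
4. C_y = -7/4  [line -3·x + 5·y + 20 = 0 ∩ |CE|² = 1069/40]
   → C = (15/4, -7/4)

C = (15/4, -7/4)
E = (-7/5, -11/5)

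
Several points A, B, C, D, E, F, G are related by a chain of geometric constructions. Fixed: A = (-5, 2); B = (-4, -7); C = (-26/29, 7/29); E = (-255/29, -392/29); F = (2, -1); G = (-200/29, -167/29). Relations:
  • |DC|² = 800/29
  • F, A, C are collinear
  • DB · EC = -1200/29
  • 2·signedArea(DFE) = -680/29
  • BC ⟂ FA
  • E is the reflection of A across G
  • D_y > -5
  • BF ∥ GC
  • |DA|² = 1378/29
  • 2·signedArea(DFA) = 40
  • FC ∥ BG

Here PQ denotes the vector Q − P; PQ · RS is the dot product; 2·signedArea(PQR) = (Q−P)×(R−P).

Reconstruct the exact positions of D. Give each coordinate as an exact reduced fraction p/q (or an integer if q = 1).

1. D_x = -86/29  [2·signedArea(DFA) = 40 ∩ 2·signedArea(DFE) = -680/29]
2. D_y = -133/29  [2·signedArea(DFA) = 40 ∩ 2·signedArea(DFE) = -680/29]
   → D = (-86/29, -133/29)

D = (-86/29, -133/29)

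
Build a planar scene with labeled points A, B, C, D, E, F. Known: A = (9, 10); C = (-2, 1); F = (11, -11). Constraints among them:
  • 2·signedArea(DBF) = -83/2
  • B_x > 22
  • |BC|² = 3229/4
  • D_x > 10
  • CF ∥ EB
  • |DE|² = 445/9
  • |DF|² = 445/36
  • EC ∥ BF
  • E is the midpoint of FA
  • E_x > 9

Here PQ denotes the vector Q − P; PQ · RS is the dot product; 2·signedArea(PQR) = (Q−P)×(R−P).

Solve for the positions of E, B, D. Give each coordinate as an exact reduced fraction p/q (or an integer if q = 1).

B = (23, -25/2)
D = (32/3, -15/2)
E = (10, -1/2)

1. E_x = 10  [E is the midpoint of FA]
2. E_y = -1/2  [E is the midpoint of FA]
   → E = (10, -1/2)
3. B_x = 23  [EC ∥ BF ∩ CF ∥ EB]
4. B_y = -25/2  [EC ∥ BF ∩ CF ∥ EB]
   → B = (23, -25/2)
5. D_x = 32/3  [line -3/2·x + -12·y + -74 = 0 ∩ |DE|² = 445/9]
6. D_y = -15/2  [line -3/2·x + -12·y + -74 = 0 ∩ |DE|² = 445/9]
   → D = (32/3, -15/2)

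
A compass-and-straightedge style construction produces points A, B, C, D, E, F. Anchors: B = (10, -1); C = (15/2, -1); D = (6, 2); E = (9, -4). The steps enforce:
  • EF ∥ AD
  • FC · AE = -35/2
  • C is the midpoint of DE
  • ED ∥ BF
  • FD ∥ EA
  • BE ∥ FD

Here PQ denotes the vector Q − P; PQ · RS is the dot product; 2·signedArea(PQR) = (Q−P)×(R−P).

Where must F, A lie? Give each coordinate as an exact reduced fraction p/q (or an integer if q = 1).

A = (8, -7)
F = (7, 5)

1. F_x = 7  [BE ∥ FD ∩ ED ∥ BF]
2. F_y = 5  [BE ∥ FD ∩ ED ∥ BF]
   → F = (7, 5)
3. A_x = 8  [EF ∥ AD ∩ FD ∥ EA]
4. A_y = -7  [EF ∥ AD ∩ FD ∥ EA]
   → A = (8, -7)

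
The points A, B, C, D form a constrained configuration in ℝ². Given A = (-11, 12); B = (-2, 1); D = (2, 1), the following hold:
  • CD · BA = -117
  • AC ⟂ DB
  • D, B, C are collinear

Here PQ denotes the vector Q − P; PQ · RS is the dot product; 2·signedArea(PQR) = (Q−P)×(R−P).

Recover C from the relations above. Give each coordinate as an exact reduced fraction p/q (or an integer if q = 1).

C = (-11, 1)

1. C_x = -11  [D, B, C are collinear ∩ AC ⟂ DB]
2. C_y = 1  [D, B, C are collinear ∩ AC ⟂ DB]
   → C = (-11, 1)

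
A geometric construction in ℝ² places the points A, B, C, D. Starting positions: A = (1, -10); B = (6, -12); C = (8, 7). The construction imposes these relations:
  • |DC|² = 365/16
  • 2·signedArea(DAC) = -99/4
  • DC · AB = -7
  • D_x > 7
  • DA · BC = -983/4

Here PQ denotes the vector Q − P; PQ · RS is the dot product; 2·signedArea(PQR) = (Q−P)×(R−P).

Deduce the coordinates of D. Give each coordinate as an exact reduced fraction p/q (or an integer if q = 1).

1. D_x = 15/2  [DC · AB = -7 ∩ DA · BC = -983/4]
2. D_y = 9/4  [DC · AB = -7 ∩ DA · BC = -983/4]
   → D = (15/2, 9/4)

D = (15/2, 9/4)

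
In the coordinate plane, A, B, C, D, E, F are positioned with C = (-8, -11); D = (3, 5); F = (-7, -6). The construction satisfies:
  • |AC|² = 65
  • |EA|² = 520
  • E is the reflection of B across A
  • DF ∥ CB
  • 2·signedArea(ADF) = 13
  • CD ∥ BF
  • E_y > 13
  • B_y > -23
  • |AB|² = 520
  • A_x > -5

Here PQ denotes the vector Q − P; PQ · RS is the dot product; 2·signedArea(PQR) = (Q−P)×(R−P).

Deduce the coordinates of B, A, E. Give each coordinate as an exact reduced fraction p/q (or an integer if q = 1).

1. B_x = -18  [CD ∥ BF ∩ DF ∥ CB]
2. B_y = -22  [CD ∥ BF ∩ DF ∥ CB]
   → B = (-18, -22)
3. A_x = -4  [line 11·x + -10·y + 4 = 0 ∩ |AC|² = 65]
4. A_y = -4  [line 11·x + -10·y + 4 = 0 ∩ |AC|² = 65]
   → A = (-4, -4)
5. E_x = 10  [E is the reflection of B across A]
6. E_y = 14  [E is the reflection of B across A]
   → E = (10, 14)

A = (-4, -4)
B = (-18, -22)
E = (10, 14)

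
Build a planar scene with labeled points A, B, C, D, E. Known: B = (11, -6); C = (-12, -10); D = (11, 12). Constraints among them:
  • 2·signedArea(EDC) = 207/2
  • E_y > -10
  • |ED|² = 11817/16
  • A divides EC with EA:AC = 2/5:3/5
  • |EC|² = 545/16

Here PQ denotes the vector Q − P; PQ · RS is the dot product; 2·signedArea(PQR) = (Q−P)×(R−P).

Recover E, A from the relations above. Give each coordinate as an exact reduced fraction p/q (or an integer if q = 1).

1. E_x = -25/4  [line 22·x + -23·y + -139/2 = 0 ∩ |EC|² = 545/16]
2. E_y = -9  [line 22·x + -23·y + -139/2 = 0 ∩ |EC|² = 545/16]
   → E = (-25/4, -9)
3. A_x = -171/20  [A divides EC with EA:AC = 2/5:3/5]
4. A_y = -47/5  [A divides EC with EA:AC = 2/5:3/5]
   → A = (-171/20, -47/5)

A = (-171/20, -47/5)
E = (-25/4, -9)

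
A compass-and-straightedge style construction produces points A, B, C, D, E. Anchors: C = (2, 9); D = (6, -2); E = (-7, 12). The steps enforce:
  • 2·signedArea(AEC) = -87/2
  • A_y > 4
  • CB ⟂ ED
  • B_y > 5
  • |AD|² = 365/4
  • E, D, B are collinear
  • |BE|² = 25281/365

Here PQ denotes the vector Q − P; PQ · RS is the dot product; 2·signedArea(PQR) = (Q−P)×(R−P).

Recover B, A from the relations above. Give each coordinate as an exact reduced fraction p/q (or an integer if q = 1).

1. B_x = -488/365  [E, D, B are collinear ∩ CB ⟂ ED]
2. B_y = 2154/365  [E, D, B are collinear ∩ CB ⟂ ED]
   → B = (-488/365, 2154/365)
3. A_x = -1/2  [line 3·x + 9·y + -87/2 = 0 ∩ |AD|² = 365/4]
4. A_y = 5  [line 3·x + 9·y + -87/2 = 0 ∩ |AD|² = 365/4]
   → A = (-1/2, 5)

A = (-1/2, 5)
B = (-488/365, 2154/365)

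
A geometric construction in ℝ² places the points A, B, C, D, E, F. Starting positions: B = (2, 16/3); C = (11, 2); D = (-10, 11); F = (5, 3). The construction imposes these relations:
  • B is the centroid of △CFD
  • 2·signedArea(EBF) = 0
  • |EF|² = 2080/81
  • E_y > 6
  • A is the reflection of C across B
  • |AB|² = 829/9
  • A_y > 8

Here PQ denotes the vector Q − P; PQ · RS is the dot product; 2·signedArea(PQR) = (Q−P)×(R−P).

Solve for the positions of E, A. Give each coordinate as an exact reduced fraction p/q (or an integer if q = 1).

1. E_x = 1  [line 7/3·x + 3·y + -62/3 = 0 ∩ |EF|² = 2080/81]
2. E_y = 55/9  [line 7/3·x + 3·y + -62/3 = 0 ∩ |EF|² = 2080/81]
   → E = (1, 55/9)
3. A_x = -7  [A is the reflection of C across B]
4. A_y = 26/3  [A is the reflection of C across B]
   → A = (-7, 26/3)

A = (-7, 26/3)
E = (1, 55/9)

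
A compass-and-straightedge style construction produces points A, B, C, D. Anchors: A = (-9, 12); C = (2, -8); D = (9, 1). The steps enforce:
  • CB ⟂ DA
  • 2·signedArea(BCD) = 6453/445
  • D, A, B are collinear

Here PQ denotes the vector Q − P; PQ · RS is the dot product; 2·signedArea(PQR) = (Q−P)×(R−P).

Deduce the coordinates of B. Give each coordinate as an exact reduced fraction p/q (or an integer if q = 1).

1. B_x = 3519/445  [D, A, B are collinear ∩ CB ⟂ DA]
2. B_y = 742/445  [D, A, B are collinear ∩ CB ⟂ DA]
   → B = (3519/445, 742/445)

B = (3519/445, 742/445)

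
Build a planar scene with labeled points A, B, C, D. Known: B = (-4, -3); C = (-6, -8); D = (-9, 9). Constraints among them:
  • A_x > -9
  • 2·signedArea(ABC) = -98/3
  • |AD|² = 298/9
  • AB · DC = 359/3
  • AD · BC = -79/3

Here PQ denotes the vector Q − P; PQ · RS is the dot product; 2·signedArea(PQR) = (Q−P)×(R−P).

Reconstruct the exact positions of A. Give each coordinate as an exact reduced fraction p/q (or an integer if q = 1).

1. A_x = -8  [AD · BC = -79/3 ∩ 2·signedArea(ABC) = -98/3]
2. A_y = 10/3  [AD · BC = -79/3 ∩ 2·signedArea(ABC) = -98/3]
   → A = (-8, 10/3)

A = (-8, 10/3)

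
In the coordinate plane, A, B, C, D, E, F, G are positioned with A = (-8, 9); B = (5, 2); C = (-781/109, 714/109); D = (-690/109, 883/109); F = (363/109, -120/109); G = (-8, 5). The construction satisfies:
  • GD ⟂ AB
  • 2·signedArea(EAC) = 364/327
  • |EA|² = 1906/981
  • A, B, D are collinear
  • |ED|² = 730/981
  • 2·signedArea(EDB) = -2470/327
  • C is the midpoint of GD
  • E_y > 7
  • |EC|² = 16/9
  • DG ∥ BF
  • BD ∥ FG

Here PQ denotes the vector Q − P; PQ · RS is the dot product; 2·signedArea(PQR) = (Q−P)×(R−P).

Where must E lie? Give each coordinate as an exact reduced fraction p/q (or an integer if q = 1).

1. E_x = -781/109  [2·signedArea(EDB) = -2470/327 ∩ 2·signedArea(EAC) = 364/327]
2. E_y = 2578/327  [2·signedArea(EDB) = -2470/327 ∩ 2·signedArea(EAC) = 364/327]
   → E = (-781/109, 2578/327)

E = (-781/109, 2578/327)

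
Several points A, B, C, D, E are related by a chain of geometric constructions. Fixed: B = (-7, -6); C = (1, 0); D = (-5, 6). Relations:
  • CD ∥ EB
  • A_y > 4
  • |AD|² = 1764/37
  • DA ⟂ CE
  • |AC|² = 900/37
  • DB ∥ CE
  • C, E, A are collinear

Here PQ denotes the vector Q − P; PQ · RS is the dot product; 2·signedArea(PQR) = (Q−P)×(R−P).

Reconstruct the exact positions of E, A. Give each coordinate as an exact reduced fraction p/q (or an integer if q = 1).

A = (67/37, 180/37)
E = (-1, -12)

1. E_x = -1  [CD ∥ EB ∩ DB ∥ CE]
2. E_y = -12  [CD ∥ EB ∩ DB ∥ CE]
   → E = (-1, -12)
3. A_x = 67/37  [C, E, A are collinear ∩ DA ⟂ CE]
4. A_y = 180/37  [C, E, A are collinear ∩ DA ⟂ CE]
   → A = (67/37, 180/37)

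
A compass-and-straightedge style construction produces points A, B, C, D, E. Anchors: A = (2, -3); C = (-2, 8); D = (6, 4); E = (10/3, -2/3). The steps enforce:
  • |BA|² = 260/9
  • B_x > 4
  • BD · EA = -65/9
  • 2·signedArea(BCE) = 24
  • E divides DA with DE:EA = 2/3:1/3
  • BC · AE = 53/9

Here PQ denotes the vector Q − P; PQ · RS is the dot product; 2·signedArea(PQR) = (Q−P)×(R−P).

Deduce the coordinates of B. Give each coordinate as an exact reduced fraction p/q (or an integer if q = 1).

B = (14/3, 5/3)

1. B_x = 14/3  [BC · AE = 53/9 ∩ 2·signedArea(BCE) = 24]
2. B_y = 5/3  [BC · AE = 53/9 ∩ 2·signedArea(BCE) = 24]
   → B = (14/3, 5/3)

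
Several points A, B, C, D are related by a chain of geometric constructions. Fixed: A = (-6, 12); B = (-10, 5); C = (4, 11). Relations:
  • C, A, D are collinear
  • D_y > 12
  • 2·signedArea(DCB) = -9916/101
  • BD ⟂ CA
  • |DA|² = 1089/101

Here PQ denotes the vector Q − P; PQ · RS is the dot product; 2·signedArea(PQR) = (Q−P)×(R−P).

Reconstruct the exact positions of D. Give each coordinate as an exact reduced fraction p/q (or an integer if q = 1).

1. D_x = -936/101  [C, A, D are collinear ∩ BD ⟂ CA]
2. D_y = 1245/101  [C, A, D are collinear ∩ BD ⟂ CA]
   → D = (-936/101, 1245/101)

D = (-936/101, 1245/101)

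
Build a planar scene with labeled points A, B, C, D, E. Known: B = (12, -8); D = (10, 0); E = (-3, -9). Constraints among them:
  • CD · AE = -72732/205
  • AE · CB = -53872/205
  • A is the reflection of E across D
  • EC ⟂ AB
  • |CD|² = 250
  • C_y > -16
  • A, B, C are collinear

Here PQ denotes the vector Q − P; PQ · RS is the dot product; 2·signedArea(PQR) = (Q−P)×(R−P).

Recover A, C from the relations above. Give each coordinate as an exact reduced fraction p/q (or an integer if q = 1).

A = (23, 9)
C = (1459/205, -3187/205)

1. A_x = 23  [A is the reflection of E across D]
2. A_y = 9  [A is the reflection of E across D]
   → A = (23, 9)
3. C_x = 1459/205  [A, B, C are collinear ∩ EC ⟂ AB]
4. C_y = -3187/205  [A, B, C are collinear ∩ EC ⟂ AB]
   → C = (1459/205, -3187/205)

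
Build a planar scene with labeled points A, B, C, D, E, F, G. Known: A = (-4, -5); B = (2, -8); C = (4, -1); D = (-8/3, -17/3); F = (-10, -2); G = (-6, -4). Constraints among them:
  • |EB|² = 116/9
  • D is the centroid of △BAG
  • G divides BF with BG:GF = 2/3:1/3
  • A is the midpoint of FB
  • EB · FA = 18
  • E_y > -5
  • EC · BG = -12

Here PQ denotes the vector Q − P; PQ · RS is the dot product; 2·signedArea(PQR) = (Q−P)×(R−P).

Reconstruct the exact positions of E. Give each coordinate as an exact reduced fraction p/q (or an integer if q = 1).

E = (2/3, -14/3)

1. E_x = 2/3  [line 8·x + -4·y + -24 = 0 ∩ |EB|² = 116/9]
2. E_y = -14/3  [line 8·x + -4·y + -24 = 0 ∩ |EB|² = 116/9]
   → E = (2/3, -14/3)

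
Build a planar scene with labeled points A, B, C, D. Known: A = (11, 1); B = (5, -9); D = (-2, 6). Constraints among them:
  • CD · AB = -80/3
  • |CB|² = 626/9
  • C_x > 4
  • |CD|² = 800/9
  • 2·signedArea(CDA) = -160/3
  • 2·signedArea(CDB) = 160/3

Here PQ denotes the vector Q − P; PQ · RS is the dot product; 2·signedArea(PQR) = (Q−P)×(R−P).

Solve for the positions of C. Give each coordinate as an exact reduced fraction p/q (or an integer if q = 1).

C = (14/3, -2/3)

1. C_x = 14/3  [2·signedArea(CDA) = -160/3 ∩ CD · AB = -80/3]
2. C_y = -2/3  [2·signedArea(CDA) = -160/3 ∩ CD · AB = -80/3]
   → C = (14/3, -2/3)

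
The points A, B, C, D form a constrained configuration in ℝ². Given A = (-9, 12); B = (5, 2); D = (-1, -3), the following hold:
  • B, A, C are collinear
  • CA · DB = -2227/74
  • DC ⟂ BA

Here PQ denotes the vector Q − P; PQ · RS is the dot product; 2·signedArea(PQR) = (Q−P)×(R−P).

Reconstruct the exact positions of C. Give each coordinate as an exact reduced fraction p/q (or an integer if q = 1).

1. C_x = 251/74  [B, A, C are collinear ∩ DC ⟂ BA]
2. C_y = 233/74  [B, A, C are collinear ∩ DC ⟂ BA]
   → C = (251/74, 233/74)

C = (251/74, 233/74)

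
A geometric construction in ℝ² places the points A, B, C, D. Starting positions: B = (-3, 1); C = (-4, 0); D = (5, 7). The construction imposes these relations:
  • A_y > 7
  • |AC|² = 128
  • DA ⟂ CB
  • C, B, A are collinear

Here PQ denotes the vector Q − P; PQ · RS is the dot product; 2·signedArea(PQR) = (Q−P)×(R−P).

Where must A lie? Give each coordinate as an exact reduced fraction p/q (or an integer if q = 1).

1. A_x = 4  [C, B, A are collinear ∩ DA ⟂ CB]
2. A_y = 8  [C, B, A are collinear ∩ DA ⟂ CB]
   → A = (4, 8)

A = (4, 8)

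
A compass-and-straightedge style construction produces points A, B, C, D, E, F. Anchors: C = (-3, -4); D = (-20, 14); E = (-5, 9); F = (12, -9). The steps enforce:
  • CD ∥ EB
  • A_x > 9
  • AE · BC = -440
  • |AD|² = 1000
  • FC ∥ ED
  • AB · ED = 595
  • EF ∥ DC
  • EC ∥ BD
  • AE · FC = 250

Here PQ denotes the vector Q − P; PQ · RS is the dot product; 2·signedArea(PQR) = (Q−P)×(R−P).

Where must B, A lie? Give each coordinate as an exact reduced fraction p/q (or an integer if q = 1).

A = (10, 4)
B = (-22, 27)

1. B_x = -22  [EC ∥ BD ∩ CD ∥ EB]
2. B_y = 27  [EC ∥ BD ∩ CD ∥ EB]
   → B = (-22, 27)
3. A_x = 10  [AE · BC = -440 ∩ AB · ED = 595]
4. A_y = 4  [AE · BC = -440 ∩ AB · ED = 595]
   → A = (10, 4)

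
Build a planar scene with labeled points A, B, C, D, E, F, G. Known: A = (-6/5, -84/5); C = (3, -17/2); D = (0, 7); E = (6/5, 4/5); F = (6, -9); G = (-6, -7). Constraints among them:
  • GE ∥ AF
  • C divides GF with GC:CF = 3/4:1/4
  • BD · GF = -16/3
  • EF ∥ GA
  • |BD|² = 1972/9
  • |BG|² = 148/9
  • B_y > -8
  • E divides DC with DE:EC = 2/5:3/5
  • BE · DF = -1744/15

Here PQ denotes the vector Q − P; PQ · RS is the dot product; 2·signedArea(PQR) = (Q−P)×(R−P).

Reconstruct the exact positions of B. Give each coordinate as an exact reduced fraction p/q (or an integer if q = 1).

B = (-2, -23/3)

1. B_x = -2  [BE · DF = -1744/15 ∩ BD · GF = -16/3]
2. B_y = -23/3  [BE · DF = -1744/15 ∩ BD · GF = -16/3]
   → B = (-2, -23/3)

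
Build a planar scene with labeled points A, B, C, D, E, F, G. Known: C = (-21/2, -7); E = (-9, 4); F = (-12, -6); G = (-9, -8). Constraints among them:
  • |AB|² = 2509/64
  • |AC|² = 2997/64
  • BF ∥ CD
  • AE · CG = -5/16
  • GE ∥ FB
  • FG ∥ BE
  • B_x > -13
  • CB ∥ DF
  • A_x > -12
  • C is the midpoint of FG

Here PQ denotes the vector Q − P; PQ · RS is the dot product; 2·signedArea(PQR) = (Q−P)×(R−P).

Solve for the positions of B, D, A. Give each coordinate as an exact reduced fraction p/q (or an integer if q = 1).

A = (-93/8, -1/4)
B = (-12, 6)
D = (-21/2, -19)

1. B_x = -12  [FG ∥ BE ∩ GE ∥ FB]
2. B_y = 6  [FG ∥ BE ∩ GE ∥ FB]
   → B = (-12, 6)
3. D_x = -21/2  [CB ∥ DF ∩ BF ∥ CD]
4. D_y = -19  [CB ∥ DF ∩ BF ∥ CD]
   → D = (-21/2, -19)
5. A_x = -93/8  [line -3/2·x + 1·y + -275/16 = 0 ∩ |AC|² = 2997/64]
6. A_y = -1/4  [line -3/2·x + 1·y + -275/16 = 0 ∩ |AC|² = 2997/64]
   → A = (-93/8, -1/4)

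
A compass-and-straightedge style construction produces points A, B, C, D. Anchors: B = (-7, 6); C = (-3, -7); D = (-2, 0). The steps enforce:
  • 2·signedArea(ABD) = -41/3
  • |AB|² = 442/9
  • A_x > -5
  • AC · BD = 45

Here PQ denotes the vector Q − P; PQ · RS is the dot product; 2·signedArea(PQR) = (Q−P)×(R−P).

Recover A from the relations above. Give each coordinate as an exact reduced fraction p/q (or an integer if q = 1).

1. A_x = -4  [2·signedArea(ABD) = -41/3 ∩ AC · BD = 45]
2. A_y = -1/3  [2·signedArea(ABD) = -41/3 ∩ AC · BD = 45]
   → A = (-4, -1/3)

A = (-4, -1/3)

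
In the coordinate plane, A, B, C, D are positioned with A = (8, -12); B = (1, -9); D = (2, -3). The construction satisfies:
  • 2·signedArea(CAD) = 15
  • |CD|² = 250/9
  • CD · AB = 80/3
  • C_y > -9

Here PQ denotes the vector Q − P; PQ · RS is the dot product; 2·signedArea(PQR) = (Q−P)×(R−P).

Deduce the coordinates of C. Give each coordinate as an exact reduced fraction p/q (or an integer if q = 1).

1. C_x = 11/3  [CD · AB = 80/3 ∩ 2·signedArea(CAD) = 15]
2. C_y = -8  [CD · AB = 80/3 ∩ 2·signedArea(CAD) = 15]
   → C = (11/3, -8)

C = (11/3, -8)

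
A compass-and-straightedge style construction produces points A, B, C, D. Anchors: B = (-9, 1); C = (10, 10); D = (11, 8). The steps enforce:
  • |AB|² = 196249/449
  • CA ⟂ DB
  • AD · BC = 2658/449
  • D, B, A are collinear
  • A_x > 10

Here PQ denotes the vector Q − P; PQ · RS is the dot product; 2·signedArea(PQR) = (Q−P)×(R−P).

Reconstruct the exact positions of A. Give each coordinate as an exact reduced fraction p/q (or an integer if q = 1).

1. A_x = 4819/449  [D, B, A are collinear ∩ CA ⟂ DB]
2. A_y = 3550/449  [D, B, A are collinear ∩ CA ⟂ DB]
   → A = (4819/449, 3550/449)

A = (4819/449, 3550/449)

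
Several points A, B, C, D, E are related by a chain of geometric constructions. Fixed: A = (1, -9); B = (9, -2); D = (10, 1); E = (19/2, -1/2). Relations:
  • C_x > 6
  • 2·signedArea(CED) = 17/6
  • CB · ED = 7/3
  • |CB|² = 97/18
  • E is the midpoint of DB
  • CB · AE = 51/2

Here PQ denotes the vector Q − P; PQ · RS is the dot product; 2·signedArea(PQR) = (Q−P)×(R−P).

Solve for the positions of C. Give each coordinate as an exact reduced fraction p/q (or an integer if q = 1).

1. C_x = 41/6  [CB · AE = 51/2 ∩ CB · ED = 7/3]
2. C_y = -17/6  [CB · AE = 51/2 ∩ CB · ED = 7/3]
   → C = (41/6, -17/6)

C = (41/6, -17/6)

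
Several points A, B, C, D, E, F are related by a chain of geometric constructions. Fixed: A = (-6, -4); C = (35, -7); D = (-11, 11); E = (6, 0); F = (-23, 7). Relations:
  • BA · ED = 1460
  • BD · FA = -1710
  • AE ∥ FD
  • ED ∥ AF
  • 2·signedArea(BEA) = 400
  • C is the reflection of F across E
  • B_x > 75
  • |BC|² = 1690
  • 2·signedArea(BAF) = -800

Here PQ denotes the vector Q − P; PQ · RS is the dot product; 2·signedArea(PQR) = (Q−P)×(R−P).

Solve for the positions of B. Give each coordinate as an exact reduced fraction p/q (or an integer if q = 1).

1. B_x = 76  [2·signedArea(BAF) = -800 ∩ 2·signedArea(BEA) = 400]
2. B_y = -10  [2·signedArea(BAF) = -800 ∩ 2·signedArea(BEA) = 400]
   → B = (76, -10)

B = (76, -10)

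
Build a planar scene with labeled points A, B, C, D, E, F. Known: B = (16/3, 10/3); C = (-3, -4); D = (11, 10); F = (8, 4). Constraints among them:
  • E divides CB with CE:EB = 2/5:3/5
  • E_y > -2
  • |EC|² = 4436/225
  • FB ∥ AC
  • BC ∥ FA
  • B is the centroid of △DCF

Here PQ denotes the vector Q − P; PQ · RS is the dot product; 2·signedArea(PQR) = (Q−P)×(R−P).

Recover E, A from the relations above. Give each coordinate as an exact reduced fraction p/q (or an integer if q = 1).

A = (-1/3, -10/3)
E = (1/3, -16/15)

1. E_x = 1/3  [E divides CB with CE:EB = 2/5:3/5]
2. E_y = -16/15  [E divides CB with CE:EB = 2/5:3/5]
   → E = (1/3, -16/15)
3. A_x = -1/3  [FB ∥ AC ∩ BC ∥ FA]
4. A_y = -10/3  [FB ∥ AC ∩ BC ∥ FA]
   → A = (-1/3, -10/3)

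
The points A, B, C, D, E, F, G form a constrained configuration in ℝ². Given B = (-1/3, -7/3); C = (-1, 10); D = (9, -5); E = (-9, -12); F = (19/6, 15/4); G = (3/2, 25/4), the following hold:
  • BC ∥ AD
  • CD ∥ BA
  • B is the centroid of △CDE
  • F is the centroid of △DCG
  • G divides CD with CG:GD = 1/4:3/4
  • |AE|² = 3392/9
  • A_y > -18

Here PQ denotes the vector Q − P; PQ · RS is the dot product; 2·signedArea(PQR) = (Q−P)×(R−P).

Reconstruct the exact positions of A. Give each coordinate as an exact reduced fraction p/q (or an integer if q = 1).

A = (29/3, -52/3)

1. A_x = 29/3  [BC ∥ AD ∩ CD ∥ BA]
2. A_y = -52/3  [BC ∥ AD ∩ CD ∥ BA]
   → A = (29/3, -52/3)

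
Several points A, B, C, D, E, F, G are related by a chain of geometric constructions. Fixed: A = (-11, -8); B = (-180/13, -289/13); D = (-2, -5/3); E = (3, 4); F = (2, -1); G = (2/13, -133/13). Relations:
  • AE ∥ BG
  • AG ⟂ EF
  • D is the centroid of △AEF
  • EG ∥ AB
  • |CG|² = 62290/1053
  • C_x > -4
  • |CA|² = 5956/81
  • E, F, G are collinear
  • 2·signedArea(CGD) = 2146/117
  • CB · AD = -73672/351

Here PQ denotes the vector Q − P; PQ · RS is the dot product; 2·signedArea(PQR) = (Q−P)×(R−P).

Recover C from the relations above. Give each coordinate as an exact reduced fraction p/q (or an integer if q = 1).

C = (-11/3, -32/9)

1. C_x = -11/3  [2·signedArea(CGD) = 2146/117 ∩ CB · AD = -73672/351]
2. C_y = -32/9  [2·signedArea(CGD) = 2146/117 ∩ CB · AD = -73672/351]
   → C = (-11/3, -32/9)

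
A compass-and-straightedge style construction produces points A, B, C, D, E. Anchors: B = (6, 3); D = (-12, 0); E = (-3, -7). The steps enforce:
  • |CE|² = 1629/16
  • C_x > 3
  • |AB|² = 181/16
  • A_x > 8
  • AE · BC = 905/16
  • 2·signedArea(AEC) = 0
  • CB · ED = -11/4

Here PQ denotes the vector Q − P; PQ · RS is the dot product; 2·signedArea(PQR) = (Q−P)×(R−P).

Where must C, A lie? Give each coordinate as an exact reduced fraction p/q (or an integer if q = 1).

1. C_x = 15/4  [line 9·x + -7·y + -121/4 = 0 ∩ |CE|² = 1629/16]
2. C_y = 1/2  [line 9·x + -7·y + -121/4 = 0 ∩ |CE|² = 1629/16]
   → C = (15/4, 1/2)
3. A_x = 33/4  [2·signedArea(AEC) = 0 ∩ AE · BC = 905/16]
4. A_y = 11/2  [2·signedArea(AEC) = 0 ∩ AE · BC = 905/16]
   → A = (33/4, 11/2)

A = (33/4, 11/2)
C = (15/4, 1/2)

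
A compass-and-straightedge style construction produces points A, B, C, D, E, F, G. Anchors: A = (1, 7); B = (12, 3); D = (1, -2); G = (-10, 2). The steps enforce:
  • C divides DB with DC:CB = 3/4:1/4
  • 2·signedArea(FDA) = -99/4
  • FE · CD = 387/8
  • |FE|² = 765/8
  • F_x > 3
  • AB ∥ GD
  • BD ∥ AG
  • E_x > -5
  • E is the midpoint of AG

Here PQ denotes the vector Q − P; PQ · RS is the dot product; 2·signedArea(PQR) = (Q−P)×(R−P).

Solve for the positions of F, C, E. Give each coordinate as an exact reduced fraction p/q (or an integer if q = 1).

C = (37/4, 7/4)
E = (-9/2, 9/2)
F = (15/4, -3/4)

1. F_x = 15/4  [2·signedArea(FDA) = -99/4]
2. C_x = 37/4  [C divides DB with DC:CB = 3/4:1/4]
3. C_y = 7/4  [C divides DB with DC:CB = 3/4:1/4]
   → C = (37/4, 7/4)
4. E_x = -9/2  [E is the midpoint of AG]
5. E_y = 9/2  [E is the midpoint of AG]
   → E = (-9/2, 9/2)
6. F_x = 15/4  [FE · CD = 387/8 ∩ 2·signedArea(FDA) = -99/4]
7. F_y = -3/4  [FE · CD = 387/8 ∩ 2·signedArea(FDA) = -99/4]
   → F = (15/4, -3/4)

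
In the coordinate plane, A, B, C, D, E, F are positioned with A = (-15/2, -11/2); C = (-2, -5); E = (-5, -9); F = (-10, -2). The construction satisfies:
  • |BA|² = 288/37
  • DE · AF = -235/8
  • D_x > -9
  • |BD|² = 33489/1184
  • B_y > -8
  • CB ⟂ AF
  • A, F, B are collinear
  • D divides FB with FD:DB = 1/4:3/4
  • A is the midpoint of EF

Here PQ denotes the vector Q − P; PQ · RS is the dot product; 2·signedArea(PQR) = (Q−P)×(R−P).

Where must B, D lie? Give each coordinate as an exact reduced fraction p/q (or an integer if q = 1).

1. B_x = -435/74  [A, F, B are collinear ∩ CB ⟂ AF]
2. B_y = -575/74  [A, F, B are collinear ∩ CB ⟂ AF]
   → B = (-435/74, -575/74)
3. D_x = -2655/296  [D divides FB with FD:DB = 1/4:3/4]
4. D_y = -1019/296  [D divides FB with FD:DB = 1/4:3/4]
   → D = (-2655/296, -1019/296)

B = (-435/74, -575/74)
D = (-2655/296, -1019/296)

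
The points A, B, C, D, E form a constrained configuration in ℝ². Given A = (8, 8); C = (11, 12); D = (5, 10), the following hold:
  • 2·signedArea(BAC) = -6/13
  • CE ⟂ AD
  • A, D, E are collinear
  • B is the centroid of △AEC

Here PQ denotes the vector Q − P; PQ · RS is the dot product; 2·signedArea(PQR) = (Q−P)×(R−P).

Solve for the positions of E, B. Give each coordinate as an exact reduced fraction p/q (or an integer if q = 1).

B = (118/13, 362/39)
E = (107/13, 102/13)

1. E_x = 107/13  [A, D, E are collinear ∩ CE ⟂ AD]
2. E_y = 102/13  [A, D, E are collinear ∩ CE ⟂ AD]
   → E = (107/13, 102/13)
3. B_x = 118/13  [B is the centroid of △AEC]
4. B_y = 362/39  [B is the centroid of △AEC]
   → B = (118/13, 362/39)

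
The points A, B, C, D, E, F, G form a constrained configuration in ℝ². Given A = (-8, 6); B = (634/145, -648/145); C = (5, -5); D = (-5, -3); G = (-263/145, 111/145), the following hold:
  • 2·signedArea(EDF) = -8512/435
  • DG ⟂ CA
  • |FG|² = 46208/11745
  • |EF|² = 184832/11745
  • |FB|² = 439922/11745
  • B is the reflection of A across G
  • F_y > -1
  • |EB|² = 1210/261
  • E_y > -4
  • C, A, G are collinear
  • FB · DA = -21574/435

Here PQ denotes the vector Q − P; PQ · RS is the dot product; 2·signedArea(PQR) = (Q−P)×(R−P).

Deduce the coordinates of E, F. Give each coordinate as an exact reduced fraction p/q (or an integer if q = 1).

1. F_x = -391/1305  [line 3·x + -9·y + -1628/435 = 0 ∩ |FG|² = 46208/11745]
2. F_y = -673/1305  [line 3·x + -9·y + -1628/435 = 0 ∩ |FG|² = 46208/11745]
   → F = (-391/1305, -673/1305)
3. E_x = 1187/435  [line -3242/1305·x + 6134/1305·y + 27728/1305 = 0 ∩ |EF|² = 184832/11745]
4. E_y = -1339/435  [line -3242/1305·x + 6134/1305·y + 27728/1305 = 0 ∩ |EF|² = 184832/11745]
   → E = (1187/435, -1339/435)

E = (1187/435, -1339/435)
F = (-391/1305, -673/1305)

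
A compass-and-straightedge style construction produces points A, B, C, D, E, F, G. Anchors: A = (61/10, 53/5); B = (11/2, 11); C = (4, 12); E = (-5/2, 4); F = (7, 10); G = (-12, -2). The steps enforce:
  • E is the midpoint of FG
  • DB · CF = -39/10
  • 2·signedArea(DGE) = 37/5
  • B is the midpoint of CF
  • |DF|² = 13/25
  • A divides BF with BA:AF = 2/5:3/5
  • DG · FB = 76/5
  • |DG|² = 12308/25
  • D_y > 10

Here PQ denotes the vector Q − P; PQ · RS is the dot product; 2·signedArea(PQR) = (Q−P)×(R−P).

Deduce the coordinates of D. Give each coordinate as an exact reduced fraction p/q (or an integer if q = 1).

1. D_x = 32/5  [DG · FB = 76/5 ∩ 2·signedArea(DGE) = 37/5]
2. D_y = 52/5  [DG · FB = 76/5 ∩ 2·signedArea(DGE) = 37/5]
   → D = (32/5, 52/5)

D = (32/5, 52/5)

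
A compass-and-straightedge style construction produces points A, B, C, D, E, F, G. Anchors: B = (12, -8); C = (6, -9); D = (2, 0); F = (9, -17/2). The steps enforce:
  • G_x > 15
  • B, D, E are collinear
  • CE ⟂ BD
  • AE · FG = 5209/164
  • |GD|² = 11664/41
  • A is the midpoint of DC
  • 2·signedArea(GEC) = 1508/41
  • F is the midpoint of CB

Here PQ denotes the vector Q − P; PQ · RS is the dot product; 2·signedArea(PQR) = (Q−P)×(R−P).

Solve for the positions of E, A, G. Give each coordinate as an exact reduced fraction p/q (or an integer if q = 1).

1. E_x = 362/41  [B, D, E are collinear ∩ CE ⟂ BD]
2. E_y = -224/41  [B, D, E are collinear ∩ CE ⟂ BD]
   → E = (362/41, -224/41)
3. A_x = 4  [A is the midpoint of DC]
4. A_y = -9/2  [A is the midpoint of DC]
   → A = (4, -9/2)
5. G_x = 622/41  [2·signedArea(GEC) = 1508/41 ∩ AE · FG = 5209/164]
6. G_y = -432/41  [2·signedArea(GEC) = 1508/41 ∩ AE · FG = 5209/164]
   → G = (622/41, -432/41)

A = (4, -9/2)
E = (362/41, -224/41)
G = (622/41, -432/41)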